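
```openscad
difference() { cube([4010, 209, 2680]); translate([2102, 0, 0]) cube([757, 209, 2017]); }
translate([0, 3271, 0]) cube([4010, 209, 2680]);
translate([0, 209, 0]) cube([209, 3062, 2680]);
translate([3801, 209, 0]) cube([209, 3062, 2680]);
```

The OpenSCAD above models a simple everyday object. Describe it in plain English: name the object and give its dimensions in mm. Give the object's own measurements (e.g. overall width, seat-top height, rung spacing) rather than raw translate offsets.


A single room: four walls, each 2680 mm tall and 209 mm thick, enclosing an outside footprint 4010×3480 mm (x × y), no floor or roof. The front and back walls (−y and +y sides) run the full x-width; the side walls fit between their inner faces. A door opening 757 mm wide and 2017 mm tall is cut through the front wall from the floor up, its −x edge 2102 mm from the wall's −x end.


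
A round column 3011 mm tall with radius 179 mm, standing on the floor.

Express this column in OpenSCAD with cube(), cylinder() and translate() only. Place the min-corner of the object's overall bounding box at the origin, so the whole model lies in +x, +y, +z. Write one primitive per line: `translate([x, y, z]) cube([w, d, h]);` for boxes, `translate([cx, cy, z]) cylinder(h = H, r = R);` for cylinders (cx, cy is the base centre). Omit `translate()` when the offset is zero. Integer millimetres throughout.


translate([179, 179, 0]) cylinder(h = 3011, r = 179);


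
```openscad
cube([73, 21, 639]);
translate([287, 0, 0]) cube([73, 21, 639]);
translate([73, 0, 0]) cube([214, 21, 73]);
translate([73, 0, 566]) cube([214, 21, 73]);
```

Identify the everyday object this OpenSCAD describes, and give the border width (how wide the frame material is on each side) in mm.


A picture frame. The border width is 73 mm.

Four thin pieces enclosing a rectangular opening — a picture frame. The two full-height stiles are 639 mm tall; the top rail sits at z = 566 and is 73 mm tall, so the border above the opening is 639 − 566 = 73 mm, matching the stile x-width.


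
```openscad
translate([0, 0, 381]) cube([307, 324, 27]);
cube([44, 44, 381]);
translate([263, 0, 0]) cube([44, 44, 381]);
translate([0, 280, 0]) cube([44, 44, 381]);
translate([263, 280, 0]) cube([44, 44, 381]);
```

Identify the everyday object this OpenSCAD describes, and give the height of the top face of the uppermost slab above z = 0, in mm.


A stool. The seat height is 408 mm.

A 307×324×27 slab at z = 381 on four corner posts — a stool. The seat top is 381 + 27 = 408 mm.


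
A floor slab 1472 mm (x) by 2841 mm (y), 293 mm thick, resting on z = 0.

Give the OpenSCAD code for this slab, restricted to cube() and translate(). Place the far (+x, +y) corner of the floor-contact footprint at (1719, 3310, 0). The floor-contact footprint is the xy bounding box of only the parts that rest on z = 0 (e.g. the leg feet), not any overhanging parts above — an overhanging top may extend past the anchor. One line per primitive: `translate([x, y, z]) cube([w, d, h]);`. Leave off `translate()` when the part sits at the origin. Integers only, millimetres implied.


translate([247, 469, 0]) cube([1472, 2841, 293]);


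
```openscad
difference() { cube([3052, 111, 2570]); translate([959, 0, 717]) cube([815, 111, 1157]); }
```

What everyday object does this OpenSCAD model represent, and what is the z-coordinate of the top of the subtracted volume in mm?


A wall with a window opening. The window head height is 1874 mm.

A wall with a rectangular opening subtracted — a window. Sill at z = 717, opening 1157 mm tall, so the head is at 717 + 1157 = 1874 mm.


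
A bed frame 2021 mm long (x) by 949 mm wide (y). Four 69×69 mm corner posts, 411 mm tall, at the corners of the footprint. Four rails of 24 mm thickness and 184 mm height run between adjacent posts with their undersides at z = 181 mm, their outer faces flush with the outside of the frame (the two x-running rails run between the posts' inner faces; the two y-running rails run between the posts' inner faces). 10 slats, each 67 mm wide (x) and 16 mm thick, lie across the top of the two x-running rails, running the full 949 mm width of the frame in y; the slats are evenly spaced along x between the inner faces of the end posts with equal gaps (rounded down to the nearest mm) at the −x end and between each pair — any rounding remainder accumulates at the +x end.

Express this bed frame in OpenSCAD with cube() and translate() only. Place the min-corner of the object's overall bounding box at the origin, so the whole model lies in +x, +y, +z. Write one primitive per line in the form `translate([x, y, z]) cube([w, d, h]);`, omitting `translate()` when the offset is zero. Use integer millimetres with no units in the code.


cube([69, 69, 411]);
translate([0, 880, 0]) cube([69, 69, 411]);
translate([1952, 0, 0]) cube([69, 69, 411]);
translate([1952, 880, 0]) cube([69, 69, 411]);
translate([69, 0, 181]) cube([1883, 24, 184]);
translate([69, 925, 181]) cube([1883, 24, 184]);
translate([0, 69, 181]) cube([24, 811, 184]);
translate([1997, 69, 181]) cube([24, 811, 184]);
translate([179, 0, 365]) cube([67, 949, 16]);
translate([356, 0, 365]) cube([67, 949, 16]);
translate([533, 0, 365]) cube([67, 949, 16]);
translate([710, 0, 365]) cube([67, 949, 16]);
translate([887, 0, 365]) cube([67, 949, 16]);
translate([1064, 0, 365]) cube([67, 949, 16]);
translate([1241, 0, 365]) cube([67, 949, 16]);
translate([1418, 0, 365]) cube([67, 949, 16]);
translate([1595, 0, 365]) cube([67, 949, 16]);
translate([1772, 0, 365]) cube([67, 949, 16]);


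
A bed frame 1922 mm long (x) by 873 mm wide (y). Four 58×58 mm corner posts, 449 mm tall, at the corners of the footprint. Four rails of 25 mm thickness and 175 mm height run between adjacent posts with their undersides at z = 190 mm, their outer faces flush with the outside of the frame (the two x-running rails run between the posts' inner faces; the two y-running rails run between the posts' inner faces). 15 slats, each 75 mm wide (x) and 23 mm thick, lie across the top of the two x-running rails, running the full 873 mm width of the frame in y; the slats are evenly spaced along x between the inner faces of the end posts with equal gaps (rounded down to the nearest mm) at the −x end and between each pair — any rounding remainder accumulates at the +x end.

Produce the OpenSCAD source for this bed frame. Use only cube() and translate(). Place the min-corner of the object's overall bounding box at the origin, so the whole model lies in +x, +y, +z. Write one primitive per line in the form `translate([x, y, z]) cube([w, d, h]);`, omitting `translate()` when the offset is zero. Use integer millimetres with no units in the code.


cube([58, 58, 449]);
translate([0, 815, 0]) cube([58, 58, 449]);
translate([1864, 0, 0]) cube([58, 58, 449]);
translate([1864, 815, 0]) cube([58, 58, 449]);
translate([58, 0, 190]) cube([1806, 25, 175]);
translate([58, 848, 190]) cube([1806, 25, 175]);
translate([0, 58, 190]) cube([25, 757, 175]);
translate([1897, 58, 190]) cube([25, 757, 175]);
translate([100, 0, 365]) cube([75, 873, 23]);
translate([217, 0, 365]) cube([75, 873, 23]);
translate([334, 0, 365]) cube([75, 873, 23]);
translate([451, 0, 365]) cube([75, 873, 23]);
translate([568, 0, 365]) cube([75, 873, 23]);
translate([685, 0, 365]) cube([75, 873, 23]);
translate([802, 0, 365]) cube([75, 873, 23]);
translate([919, 0, 365]) cube([75, 873, 23]);
translate([1036, 0, 365]) cube([75, 873, 23]);
translate([1153, 0, 365]) cube([75, 873, 23]);
translate([1270, 0, 365]) cube([75, 873, 23]);
translate([1387, 0, 365]) cube([75, 873, 23]);
translate([1504, 0, 365]) cube([75, 873, 23]);
translate([1621, 0, 365]) cube([75, 873, 23]);
translate([1738, 0, 365]) cube([75, 873, 23]);


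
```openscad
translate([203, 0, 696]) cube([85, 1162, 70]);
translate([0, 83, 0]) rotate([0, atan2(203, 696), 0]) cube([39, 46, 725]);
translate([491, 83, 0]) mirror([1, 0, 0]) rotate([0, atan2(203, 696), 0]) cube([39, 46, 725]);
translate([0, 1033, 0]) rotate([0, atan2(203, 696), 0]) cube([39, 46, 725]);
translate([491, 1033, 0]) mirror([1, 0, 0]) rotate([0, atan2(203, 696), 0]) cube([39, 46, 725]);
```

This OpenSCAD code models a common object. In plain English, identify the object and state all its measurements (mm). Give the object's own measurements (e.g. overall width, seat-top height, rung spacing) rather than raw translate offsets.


A sawhorse. A 85×1162×70 mm beam (x, y, z) sits on two A-frame leg pairs. Each pair is two raked legs of 39×46 mm section (46 mm along y) splaying symmetrically in x. Each leg rises 696 mm vertically over 203 mm of horizontal reach and is 725 mm long along its own axis. Every leg's outer bottom edge rests on the floor and its outer top edge meets a bottom edge of the beam — the left legs (tilting toward +x) meet the beam's −x bottom edge, the right legs (their mirror images, tilting toward −x) meet its +x bottom edge — so the leg tops tuck under the beam, the beam's underside is 696 mm above the floor, and the feet are 491 mm apart outside-to-outside with the beam centred between them. The two leg pairs are set in 83 mm from either end of the beam.


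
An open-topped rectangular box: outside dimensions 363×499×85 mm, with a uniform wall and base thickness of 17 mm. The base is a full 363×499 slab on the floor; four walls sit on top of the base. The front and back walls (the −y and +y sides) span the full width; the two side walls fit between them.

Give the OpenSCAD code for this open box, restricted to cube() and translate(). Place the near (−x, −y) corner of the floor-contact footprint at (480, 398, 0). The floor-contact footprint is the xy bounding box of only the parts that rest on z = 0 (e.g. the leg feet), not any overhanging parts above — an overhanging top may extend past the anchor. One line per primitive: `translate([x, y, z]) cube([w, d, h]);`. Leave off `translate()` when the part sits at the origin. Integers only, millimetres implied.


translate([480, 398, 0]) cube([363, 499, 17]);
translate([480, 398, 17]) cube([363, 17, 68]);
translate([480, 880, 17]) cube([363, 17, 68]);
translate([480, 415, 17]) cube([17, 465, 68]);
translate([826, 415, 17]) cube([17, 465, 68]);


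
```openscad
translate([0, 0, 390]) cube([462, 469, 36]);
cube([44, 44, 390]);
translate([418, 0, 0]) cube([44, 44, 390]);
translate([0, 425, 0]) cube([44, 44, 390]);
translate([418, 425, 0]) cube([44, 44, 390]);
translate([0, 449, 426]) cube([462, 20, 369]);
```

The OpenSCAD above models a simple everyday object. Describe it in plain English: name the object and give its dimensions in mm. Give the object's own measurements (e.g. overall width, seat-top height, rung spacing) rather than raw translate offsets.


A chair. The seat is a 462×469×36 mm slab with its top at z = 426 mm, on four 44×44 mm corner legs (flush with the seat edges, standing on z = 0). A flat backrest 20 mm thick, 369 mm tall, spans the full seat width and rises from the seat top along its +y edge, rear face flush with the rear of the seat.


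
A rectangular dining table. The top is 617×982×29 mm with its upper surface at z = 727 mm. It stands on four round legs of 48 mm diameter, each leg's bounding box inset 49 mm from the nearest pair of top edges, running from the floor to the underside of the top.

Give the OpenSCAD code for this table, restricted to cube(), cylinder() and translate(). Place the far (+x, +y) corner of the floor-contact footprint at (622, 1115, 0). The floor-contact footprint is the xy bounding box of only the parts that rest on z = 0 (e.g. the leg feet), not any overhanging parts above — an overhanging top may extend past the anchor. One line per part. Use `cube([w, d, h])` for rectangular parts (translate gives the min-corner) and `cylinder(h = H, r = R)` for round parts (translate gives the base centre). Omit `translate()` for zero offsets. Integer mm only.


translate([54, 182, 698]) cube([617, 982, 29]);
translate([127, 255, 0]) cylinder(h = 698, r = 24);
translate([598, 255, 0]) cylinder(h = 698, r = 24);
translate([127, 1091, 0]) cylinder(h = 698, r = 24);
translate([598, 1091, 0]) cylinder(h = 698, r = 24);


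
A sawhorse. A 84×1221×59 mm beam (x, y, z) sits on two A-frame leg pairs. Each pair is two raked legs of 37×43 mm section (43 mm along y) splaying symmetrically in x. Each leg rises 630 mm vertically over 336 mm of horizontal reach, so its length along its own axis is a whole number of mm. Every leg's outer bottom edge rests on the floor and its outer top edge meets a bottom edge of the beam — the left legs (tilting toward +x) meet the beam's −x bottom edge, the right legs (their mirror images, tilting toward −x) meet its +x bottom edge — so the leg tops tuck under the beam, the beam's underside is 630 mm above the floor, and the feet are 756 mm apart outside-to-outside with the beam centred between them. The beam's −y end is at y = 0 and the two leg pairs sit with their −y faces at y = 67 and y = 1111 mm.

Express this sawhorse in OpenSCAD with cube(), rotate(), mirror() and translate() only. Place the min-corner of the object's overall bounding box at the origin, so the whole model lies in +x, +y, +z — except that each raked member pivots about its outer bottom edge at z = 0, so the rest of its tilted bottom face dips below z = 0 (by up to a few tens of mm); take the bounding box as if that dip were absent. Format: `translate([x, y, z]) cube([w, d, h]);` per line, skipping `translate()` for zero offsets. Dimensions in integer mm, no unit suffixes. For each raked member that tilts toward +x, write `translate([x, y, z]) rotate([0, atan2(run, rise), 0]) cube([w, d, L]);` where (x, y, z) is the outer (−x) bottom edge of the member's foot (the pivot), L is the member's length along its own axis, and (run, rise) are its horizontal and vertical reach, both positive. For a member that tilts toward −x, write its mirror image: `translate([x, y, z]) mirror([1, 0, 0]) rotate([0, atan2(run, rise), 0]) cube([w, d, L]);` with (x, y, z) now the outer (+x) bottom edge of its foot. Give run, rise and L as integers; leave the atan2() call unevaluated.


translate([336, 0, 630]) cube([84, 1221, 59]);
translate([0, 67, 0]) rotate([0, atan2(336, 630), 0]) cube([37, 43, 714]);
translate([756, 67, 0]) mirror([1, 0, 0]) rotate([0, atan2(336, 630), 0]) cube([37, 43, 714]);
translate([0, 1111, 0]) rotate([0, atan2(336, 630), 0]) cube([37, 43, 714]);
translate([756, 1111, 0]) mirror([1, 0, 0]) rotate([0, atan2(336, 630), 0]) cube([37, 43, 714]);


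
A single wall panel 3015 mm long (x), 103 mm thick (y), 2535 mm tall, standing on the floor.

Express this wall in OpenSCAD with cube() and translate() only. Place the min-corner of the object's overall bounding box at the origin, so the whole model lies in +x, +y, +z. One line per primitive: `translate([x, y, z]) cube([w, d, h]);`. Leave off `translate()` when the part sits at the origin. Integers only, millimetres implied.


cube([3015, 103, 2535]);


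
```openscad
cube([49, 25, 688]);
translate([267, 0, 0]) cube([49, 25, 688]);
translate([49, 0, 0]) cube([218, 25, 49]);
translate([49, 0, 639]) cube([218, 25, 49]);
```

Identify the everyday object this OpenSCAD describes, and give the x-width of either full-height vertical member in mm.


A picture frame. The border width is 49 mm.

Four thin pieces enclosing a rectangular opening — a picture frame. The two full-height stiles are 688 mm tall; the top rail sits at z = 639 and is 49 mm tall, so the border above the opening is 688 − 639 = 49 mm, matching the stile x-width.


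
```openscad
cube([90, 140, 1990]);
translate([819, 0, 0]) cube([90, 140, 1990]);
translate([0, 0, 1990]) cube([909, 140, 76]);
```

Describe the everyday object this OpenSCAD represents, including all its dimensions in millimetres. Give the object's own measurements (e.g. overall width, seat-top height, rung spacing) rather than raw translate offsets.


A door frame. The clear opening is 729 mm wide and 1990 mm high. Two 90 mm wide jambs, 140 mm deep, stand either side of the opening from the floor to the top of the opening. A 76 mm thick head sits across the top of both jambs, spanning the full outside width of the frame.


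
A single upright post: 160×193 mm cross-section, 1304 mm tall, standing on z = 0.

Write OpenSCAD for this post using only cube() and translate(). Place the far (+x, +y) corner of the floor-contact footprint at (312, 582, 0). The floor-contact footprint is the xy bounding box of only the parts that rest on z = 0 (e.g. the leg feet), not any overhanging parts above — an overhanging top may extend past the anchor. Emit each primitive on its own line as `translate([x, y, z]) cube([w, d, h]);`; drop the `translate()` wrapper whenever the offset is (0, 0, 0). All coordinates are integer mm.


translate([152, 389, 0]) cube([160, 193, 1304]);


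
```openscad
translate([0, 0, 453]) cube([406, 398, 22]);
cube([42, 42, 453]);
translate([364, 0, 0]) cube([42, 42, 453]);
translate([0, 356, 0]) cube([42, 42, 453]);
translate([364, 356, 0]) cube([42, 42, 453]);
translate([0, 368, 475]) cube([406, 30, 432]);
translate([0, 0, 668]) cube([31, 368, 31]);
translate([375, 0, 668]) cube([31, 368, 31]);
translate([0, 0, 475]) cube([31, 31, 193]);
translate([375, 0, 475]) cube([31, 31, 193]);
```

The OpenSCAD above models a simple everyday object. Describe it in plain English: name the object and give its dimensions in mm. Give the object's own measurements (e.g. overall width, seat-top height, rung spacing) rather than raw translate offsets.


A chair. The seat is a 406×398×22 mm slab with its top at z = 475 mm, on four 42×42 mm corner legs (flush with the seat edges, standing on z = 0). A flat backrest 30 mm thick, 432 mm tall, spans the full seat width and rises from the seat top along its +y edge, rear face flush with the rear of the seat. Two armrests of 31×31 mm section run along each side from the seat's front edge to the front of the backrest, top faces 224 mm above the seat top and outer faces flush with the seat's x-edges; a 31×31 mm post under the front of each armrest stands on the seat at the front corner.


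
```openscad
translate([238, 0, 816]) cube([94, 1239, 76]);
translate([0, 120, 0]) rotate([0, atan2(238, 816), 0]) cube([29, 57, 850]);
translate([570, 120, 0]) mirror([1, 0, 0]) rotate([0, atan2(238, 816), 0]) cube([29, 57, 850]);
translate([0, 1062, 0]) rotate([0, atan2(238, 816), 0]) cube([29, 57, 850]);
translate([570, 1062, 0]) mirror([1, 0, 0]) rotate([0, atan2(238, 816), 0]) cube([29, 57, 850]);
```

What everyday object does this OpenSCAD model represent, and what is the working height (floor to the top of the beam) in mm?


A sawhorse. The overall height is 892 mm.

A beam across two mirrored pairs of raked legs — a sawhorse. The beam's underside is at z = 816 (matching the legs' vertical rise in atan2(238, 816)) and the beam is 76 mm tall, so its top is at 816 + 76 = 892 mm. The raked legs top out at the beam's underside, so that is the highest point.


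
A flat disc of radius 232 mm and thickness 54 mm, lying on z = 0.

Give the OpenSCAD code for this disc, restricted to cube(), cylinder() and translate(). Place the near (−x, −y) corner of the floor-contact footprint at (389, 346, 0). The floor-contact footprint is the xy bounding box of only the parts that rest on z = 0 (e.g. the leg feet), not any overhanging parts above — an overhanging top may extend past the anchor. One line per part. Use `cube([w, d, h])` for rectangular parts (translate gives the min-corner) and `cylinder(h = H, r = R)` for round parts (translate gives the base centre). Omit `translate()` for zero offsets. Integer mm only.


translate([621, 578, 0]) cylinder(h = 54, r = 232);


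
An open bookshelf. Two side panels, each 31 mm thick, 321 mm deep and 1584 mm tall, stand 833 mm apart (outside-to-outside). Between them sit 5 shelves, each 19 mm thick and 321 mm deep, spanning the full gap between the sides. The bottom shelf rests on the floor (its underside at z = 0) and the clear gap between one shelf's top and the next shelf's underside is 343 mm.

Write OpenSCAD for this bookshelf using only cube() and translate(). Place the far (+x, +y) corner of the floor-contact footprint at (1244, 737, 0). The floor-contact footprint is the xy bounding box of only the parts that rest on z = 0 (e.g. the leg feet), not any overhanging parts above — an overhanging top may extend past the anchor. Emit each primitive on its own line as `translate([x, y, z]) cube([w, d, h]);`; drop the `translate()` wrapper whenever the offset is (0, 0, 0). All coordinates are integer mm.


translate([411, 416, 0]) cube([31, 321, 1584]);
translate([1213, 416, 0]) cube([31, 321, 1584]);
translate([442, 416, 0]) cube([771, 321, 19]);
translate([442, 416, 362]) cube([771, 321, 19]);
translate([442, 416, 724]) cube([771, 321, 19]);
translate([442, 416, 1086]) cube([771, 321, 19]);
translate([442, 416, 1448]) cube([771, 321, 19]);


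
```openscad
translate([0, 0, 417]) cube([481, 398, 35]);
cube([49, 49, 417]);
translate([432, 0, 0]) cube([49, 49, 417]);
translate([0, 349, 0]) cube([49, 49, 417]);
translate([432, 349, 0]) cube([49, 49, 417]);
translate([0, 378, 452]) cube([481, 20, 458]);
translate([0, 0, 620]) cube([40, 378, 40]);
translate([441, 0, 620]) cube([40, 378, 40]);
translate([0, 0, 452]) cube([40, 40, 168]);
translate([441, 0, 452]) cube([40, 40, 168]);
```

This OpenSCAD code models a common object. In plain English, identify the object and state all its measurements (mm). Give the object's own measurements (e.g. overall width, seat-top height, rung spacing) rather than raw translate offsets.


A chair. The seat is a 481×398×35 mm slab with its top at z = 452 mm, on four 49×49 mm corner legs (flush with the seat edges, standing on z = 0). A flat backrest 20 mm thick, 458 mm tall, spans the full seat width and rises from the seat top along its +y edge, rear face flush with the rear of the seat. Two armrests of 40×40 mm section run along each side from the seat's front edge to the front of the backrest, top faces 208 mm above the seat top and outer faces flush with the seat's x-edges; a 40×40 mm post under the front of each armrest stands on the seat at the front corner.


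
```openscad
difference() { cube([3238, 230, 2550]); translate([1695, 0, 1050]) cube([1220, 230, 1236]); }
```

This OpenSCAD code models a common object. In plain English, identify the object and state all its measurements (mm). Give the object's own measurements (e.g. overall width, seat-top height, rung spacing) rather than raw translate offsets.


A wall 3238 mm long (x), 230 mm thick (y), 2550 mm tall, with a rectangular window opening cut through it. The opening is 1220 mm wide and 1236 mm tall; its sill is at z = 1050 mm and its near (−x) edge is 1695 mm from the wall's −x end. The opening passes through the full wall thickness.


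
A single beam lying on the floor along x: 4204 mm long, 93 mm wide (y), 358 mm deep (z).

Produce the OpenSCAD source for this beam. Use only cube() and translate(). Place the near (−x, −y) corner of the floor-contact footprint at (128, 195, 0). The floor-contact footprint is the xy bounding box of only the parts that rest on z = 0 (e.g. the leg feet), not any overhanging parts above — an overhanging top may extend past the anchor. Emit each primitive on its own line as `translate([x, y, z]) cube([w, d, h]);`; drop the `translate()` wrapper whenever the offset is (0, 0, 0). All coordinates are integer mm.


translate([128, 195, 0]) cube([4204, 93, 358]);


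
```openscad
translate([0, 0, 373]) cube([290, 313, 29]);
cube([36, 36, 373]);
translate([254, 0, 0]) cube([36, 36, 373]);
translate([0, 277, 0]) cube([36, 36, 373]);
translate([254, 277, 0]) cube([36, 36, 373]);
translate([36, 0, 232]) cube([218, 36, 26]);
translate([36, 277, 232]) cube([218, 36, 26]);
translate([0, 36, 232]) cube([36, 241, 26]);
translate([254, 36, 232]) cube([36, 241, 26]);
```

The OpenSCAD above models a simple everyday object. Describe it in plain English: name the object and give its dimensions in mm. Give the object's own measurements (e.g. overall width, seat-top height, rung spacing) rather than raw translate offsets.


A four-legged stool. The seat is a 290×313×29 mm slab whose top surface is at z = 402 mm; four square legs, each 36×36 mm in cross-section, run from the floor (z = 0) to the underside of the seat, each flush with a corner of the seat. Four stretchers, 36 mm wide and 26 mm tall, connect adjacent legs with their undersides at z = 232 mm, each running between the inner faces of the legs it joins and aligned with the legs' outer faces on the other axis.


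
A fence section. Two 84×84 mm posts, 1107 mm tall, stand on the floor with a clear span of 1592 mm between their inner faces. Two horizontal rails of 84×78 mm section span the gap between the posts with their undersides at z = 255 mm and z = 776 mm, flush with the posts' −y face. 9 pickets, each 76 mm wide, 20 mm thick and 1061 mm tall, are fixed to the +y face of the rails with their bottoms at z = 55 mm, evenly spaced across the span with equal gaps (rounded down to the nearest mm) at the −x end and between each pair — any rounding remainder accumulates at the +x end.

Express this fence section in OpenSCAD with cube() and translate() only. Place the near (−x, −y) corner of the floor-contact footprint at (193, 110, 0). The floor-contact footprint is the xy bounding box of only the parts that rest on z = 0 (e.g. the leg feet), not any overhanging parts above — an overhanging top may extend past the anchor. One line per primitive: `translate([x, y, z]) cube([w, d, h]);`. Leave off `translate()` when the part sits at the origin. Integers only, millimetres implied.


translate([193, 110, 0]) cube([84, 84, 1107]);
translate([1869, 110, 0]) cube([84, 84, 1107]);
translate([277, 110, 255]) cube([1592, 84, 78]);
translate([277, 110, 776]) cube([1592, 84, 78]);
translate([367, 194, 55]) cube([76, 20, 1061]);
translate([533, 194, 55]) cube([76, 20, 1061]);
translate([699, 194, 55]) cube([76, 20, 1061]);
translate([865, 194, 55]) cube([76, 20, 1061]);
translate([1031, 194, 55]) cube([76, 20, 1061]);
translate([1197, 194, 55]) cube([76, 20, 1061]);
translate([1363, 194, 55]) cube([76, 20, 1061]);
translate([1529, 194, 55]) cube([76, 20, 1061]);
translate([1695, 194, 55]) cube([76, 20, 1061]);


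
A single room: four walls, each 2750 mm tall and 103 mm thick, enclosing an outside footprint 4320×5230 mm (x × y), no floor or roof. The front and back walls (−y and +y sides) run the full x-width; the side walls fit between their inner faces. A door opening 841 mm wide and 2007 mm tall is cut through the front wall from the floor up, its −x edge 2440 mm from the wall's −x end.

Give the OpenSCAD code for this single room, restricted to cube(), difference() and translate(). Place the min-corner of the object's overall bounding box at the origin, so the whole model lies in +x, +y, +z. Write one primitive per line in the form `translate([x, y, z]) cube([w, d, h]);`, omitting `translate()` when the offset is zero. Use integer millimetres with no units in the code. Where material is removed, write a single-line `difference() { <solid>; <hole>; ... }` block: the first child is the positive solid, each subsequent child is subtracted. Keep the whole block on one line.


difference() { cube([4320, 103, 2750]); translate([2440, 0, 0]) cube([841, 103, 2007]); }
translate([0, 5127, 0]) cube([4320, 103, 2750]);
translate([0, 103, 0]) cube([103, 5024, 2750]);
translate([4217, 103, 0]) cube([103, 5024, 2750]);


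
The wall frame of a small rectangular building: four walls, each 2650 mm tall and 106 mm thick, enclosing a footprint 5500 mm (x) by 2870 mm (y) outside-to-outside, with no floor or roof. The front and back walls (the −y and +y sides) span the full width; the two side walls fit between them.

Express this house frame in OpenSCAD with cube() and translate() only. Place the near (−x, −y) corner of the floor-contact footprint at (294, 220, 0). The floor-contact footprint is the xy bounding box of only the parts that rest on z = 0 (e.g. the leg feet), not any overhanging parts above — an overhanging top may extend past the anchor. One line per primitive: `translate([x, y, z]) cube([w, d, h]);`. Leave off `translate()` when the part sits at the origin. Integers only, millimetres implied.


translate([294, 220, 0]) cube([5500, 106, 2650]);
translate([294, 2984, 0]) cube([5500, 106, 2650]);
translate([294, 326, 0]) cube([106, 2658, 2650]);
translate([5688, 326, 0]) cube([106, 2658, 2650]);


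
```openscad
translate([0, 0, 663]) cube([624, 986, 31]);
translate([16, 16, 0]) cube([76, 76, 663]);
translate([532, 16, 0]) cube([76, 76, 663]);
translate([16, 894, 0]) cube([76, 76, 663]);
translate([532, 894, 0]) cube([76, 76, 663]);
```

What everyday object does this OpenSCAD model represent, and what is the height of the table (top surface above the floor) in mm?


A table. The table height is 694 mm.

A 624×986×31 slab sits at z = 663 on four 76 mm square posts — a table. The top surface is at 663 + 31 = 694 mm.


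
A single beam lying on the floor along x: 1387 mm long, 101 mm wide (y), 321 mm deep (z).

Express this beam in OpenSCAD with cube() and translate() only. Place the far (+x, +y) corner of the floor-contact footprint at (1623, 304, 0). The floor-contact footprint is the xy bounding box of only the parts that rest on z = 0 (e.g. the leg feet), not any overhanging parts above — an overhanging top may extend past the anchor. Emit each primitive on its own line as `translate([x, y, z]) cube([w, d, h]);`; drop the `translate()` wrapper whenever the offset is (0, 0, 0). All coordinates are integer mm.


translate([236, 203, 0]) cube([1387, 101, 321]);


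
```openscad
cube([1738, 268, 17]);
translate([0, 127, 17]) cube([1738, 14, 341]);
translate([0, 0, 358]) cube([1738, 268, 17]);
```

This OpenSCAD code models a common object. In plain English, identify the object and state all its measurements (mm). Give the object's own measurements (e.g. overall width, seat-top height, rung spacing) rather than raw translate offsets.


An I-beam lying along x, 1738 mm long. Overall section height 375 mm. Two flanges 268 mm wide (y) and 17 mm thick, one on the floor and one at the top; a web 14 mm thick runs between them, centred on the flange width.


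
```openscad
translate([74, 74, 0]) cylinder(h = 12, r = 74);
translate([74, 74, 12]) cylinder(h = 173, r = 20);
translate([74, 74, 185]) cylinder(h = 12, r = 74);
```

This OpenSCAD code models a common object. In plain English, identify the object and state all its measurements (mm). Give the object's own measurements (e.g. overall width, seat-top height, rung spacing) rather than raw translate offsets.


A spool: two coaxial disc flanges of radius 74 mm and thickness 12 mm, joined by a core cylinder of radius 20 mm and height 173 mm. The lower flange rests on z = 0 and the three cylinders share a vertical axis.


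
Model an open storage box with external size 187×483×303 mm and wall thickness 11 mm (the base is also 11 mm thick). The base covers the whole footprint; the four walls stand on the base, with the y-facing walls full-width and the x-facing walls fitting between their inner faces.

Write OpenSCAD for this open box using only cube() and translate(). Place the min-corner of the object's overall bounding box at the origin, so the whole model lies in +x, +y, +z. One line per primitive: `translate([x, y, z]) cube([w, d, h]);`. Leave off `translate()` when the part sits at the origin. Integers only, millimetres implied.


cube([187, 483, 11]);
translate([0, 0, 11]) cube([187, 11, 292]);
translate([0, 472, 11]) cube([187, 11, 292]);
translate([0, 11, 11]) cube([11, 461, 292]);
translate([176, 11, 11]) cube([11, 461, 292]);


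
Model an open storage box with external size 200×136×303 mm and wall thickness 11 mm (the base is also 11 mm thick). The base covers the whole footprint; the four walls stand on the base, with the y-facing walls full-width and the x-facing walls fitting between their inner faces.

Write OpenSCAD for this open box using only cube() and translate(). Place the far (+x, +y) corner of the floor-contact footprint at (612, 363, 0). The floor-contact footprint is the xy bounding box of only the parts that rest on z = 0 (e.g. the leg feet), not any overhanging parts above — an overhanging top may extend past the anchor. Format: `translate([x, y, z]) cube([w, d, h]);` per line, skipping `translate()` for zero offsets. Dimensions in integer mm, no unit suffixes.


translate([412, 227, 0]) cube([200, 136, 11]);
translate([412, 227, 11]) cube([200, 11, 292]);
translate([412, 352, 11]) cube([200, 11, 292]);
translate([412, 238, 11]) cube([11, 114, 292]);
translate([601, 238, 11]) cube([11, 114, 292]);


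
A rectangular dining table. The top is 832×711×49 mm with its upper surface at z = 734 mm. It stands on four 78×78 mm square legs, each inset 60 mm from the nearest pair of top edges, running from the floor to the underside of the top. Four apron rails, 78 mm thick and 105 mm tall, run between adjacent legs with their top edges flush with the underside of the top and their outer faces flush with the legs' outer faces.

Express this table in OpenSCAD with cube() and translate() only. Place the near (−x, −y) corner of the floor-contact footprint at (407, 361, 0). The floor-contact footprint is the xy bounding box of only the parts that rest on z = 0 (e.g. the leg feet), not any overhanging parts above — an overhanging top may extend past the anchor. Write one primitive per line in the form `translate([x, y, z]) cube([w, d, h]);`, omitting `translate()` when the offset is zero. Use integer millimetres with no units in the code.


// leg_h = 734 - 49 = 685
// apron z = 685 - 105 = 580
translate([347, 301, 685]) cube([832, 711, 49]);
translate([407, 361, 0]) cube([78, 78, 685]);
translate([1041, 361, 0]) cube([78, 78, 685]);
translate([407, 874, 0]) cube([78, 78, 685]);
translate([1041, 874, 0]) cube([78, 78, 685]);
translate([485, 361, 580]) cube([556, 78, 105]);
translate([485, 874, 580]) cube([556, 78, 105]);
translate([407, 439, 580]) cube([78, 435, 105]);
translate([1041, 439, 580]) cube([78, 435, 105]);


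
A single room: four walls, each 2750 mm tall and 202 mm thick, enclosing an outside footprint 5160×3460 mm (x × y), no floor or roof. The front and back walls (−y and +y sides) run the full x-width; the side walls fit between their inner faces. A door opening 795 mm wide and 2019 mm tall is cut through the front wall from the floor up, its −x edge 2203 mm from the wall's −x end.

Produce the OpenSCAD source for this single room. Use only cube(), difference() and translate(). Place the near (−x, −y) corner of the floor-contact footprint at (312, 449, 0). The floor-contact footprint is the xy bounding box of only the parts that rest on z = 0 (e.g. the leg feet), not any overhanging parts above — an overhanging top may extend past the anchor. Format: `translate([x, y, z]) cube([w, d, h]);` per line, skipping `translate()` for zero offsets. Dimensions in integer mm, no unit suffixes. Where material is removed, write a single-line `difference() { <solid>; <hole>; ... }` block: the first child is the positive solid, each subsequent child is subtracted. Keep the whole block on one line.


difference() { translate([312, 449, 0]) cube([5160, 202, 2750]); translate([2515, 449, 0]) cube([795, 202, 2019]); }
translate([312, 3707, 0]) cube([5160, 202, 2750]);
translate([312, 651, 0]) cube([202, 3056, 2750]);
translate([5270, 651, 0]) cube([202, 3056, 2750]);


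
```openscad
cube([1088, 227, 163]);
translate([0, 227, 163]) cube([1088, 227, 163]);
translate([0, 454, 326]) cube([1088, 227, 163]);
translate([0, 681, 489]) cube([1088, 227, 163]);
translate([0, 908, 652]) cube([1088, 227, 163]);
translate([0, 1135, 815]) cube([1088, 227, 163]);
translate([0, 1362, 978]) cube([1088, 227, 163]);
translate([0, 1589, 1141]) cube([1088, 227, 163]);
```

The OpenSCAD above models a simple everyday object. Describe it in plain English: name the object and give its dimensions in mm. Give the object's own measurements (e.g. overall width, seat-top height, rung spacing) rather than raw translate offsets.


A straight staircase of 8 solid steps. Each step is 1088 mm wide (x), 227 mm deep (y, the going) and 163 mm tall (the rise). The first step rests on the floor; each subsequent step sits one going further in +y and one rise higher in +z, directly behind and above the previous step with no overlap.


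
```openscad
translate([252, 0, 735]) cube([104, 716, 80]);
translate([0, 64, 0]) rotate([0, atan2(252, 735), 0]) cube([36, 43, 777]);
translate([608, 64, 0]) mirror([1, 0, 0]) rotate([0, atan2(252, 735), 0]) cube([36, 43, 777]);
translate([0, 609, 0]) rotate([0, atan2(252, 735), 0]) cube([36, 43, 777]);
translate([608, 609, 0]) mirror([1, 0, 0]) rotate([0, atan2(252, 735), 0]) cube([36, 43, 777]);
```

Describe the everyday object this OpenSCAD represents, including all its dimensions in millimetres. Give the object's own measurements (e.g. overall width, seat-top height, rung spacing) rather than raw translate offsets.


A sawhorse. A 104×716×80 mm beam (x, y, z) sits on two A-frame leg pairs. Each pair is two raked legs of 36×43 mm section (43 mm along y) splaying symmetrically in x. Each leg rises 735 mm vertically over 252 mm of horizontal reach and is 777 mm long along its own axis. Every leg's outer bottom edge rests on the floor and its outer top edge meets a bottom edge of the beam — the left legs (tilting toward +x) meet the beam's −x bottom edge, the right legs (their mirror images, tilting toward −x) meet its +x bottom edge — so the leg tops tuck under the beam, the beam's underside is 735 mm above the floor, and the feet are 608 mm apart outside-to-outside with the beam centred between them. The two leg pairs are set in 64 mm from either end of the beam.


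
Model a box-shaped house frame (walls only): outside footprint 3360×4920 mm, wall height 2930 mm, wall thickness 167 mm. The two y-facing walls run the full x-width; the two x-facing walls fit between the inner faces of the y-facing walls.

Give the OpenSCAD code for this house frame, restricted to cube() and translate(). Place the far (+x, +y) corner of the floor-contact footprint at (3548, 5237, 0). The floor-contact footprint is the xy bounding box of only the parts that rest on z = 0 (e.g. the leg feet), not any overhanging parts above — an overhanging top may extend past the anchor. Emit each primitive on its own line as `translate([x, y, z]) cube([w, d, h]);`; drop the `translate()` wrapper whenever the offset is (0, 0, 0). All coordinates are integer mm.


translate([188, 317, 0]) cube([3360, 167, 2930]);
translate([188, 5070, 0]) cube([3360, 167, 2930]);
translate([188, 484, 0]) cube([167, 4586, 2930]);
translate([3381, 484, 0]) cube([167, 4586, 2930]);


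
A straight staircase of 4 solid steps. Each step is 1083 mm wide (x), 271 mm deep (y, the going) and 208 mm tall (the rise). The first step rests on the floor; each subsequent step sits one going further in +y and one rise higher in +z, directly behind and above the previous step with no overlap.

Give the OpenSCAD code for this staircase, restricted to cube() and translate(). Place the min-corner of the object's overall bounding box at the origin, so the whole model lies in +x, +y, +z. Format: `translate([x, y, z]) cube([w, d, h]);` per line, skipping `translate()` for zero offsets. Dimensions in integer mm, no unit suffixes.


cube([1083, 271, 208]);
translate([0, 271, 208]) cube([1083, 271, 208]);
translate([0, 542, 416]) cube([1083, 271, 208]);
translate([0, 813, 624]) cube([1083, 271, 208]);


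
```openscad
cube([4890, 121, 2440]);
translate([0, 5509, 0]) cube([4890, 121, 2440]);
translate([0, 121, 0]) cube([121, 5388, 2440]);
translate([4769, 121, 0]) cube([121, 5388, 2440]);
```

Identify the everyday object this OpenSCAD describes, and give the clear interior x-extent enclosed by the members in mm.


A house (or room) frame. The interior width is 4648 mm.

Four 2440 mm walls enclosing a rectangle with no floor or roof — a room or house frame. Outside width is 4890 mm and wall thickness is 121 mm, so the interior width is 4890 − 2 × 121 = 4648 mm.
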